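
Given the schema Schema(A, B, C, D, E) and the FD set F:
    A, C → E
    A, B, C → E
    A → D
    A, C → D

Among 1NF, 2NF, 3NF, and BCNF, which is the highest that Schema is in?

Candidate key: {A, B, C}. Prime attributes: {A, B, C}.
A, C → E: {A, C}⁺ = {A, C, D, E}, which is not all of the attributes, so the left side is not a superkey — BCNF is violated.
A, C → E has non-prime {E} on the right and a non-superkey on the left, so 3NF fails.
{A} is a proper subset of the key {A, B, C}, and {A}⁺ contains the non-prime attribute {D} — a partial dependency, so 2NF is violated.

1NF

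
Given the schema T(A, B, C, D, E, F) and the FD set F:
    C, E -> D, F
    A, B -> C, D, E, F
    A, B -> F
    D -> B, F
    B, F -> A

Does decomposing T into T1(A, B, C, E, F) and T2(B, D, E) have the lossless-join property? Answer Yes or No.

The shared attributes are {B, E} and {B, E}⁺ = {B, E}.
The closure covers neither T1 nor T2 entirely; the join is not lossless.

No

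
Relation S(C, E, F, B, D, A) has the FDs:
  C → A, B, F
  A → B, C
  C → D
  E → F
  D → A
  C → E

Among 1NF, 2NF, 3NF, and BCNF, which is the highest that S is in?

2NF

Candidate keys: {A}, {C}, {D}. Prime attributes: {A, C, D}.
For E → F we have {E}⁺ = {E, F}; {E} is not a superkey, so BCNF fails.
E → F has non-prime {F} on the right and a non-superkey on the left, so 3NF fails.
All keys have size 1, which rules out partial dependencies — 2NF is satisfied.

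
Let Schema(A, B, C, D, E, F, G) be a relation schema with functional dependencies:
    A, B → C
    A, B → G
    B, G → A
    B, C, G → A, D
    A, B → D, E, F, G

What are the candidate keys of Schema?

No FD produces {B}, so it must be in every candidate key.
{A, B}⁺ = {A, B, C, D, E, F, G}, which is every attribute, so {A, B} is a candidate key.
{B, G}⁺ = {A, B, C, D, E, F, G}, which is every attribute, so {B, G} is a candidate key.
No proper subset of any of these is a key, and no other minimal superkey exists.

{A, B}, {B, G}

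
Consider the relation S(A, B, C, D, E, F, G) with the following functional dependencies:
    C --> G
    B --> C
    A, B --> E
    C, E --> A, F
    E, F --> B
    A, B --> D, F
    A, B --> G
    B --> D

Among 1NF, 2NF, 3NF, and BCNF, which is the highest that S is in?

1NF

Candidate keys: {A, B}, {B, E}, {C, E}, {E, F}. Prime attributes: {A, B, C, E, F}.
C --> G breaks BCNF: {C}⁺ = {C, G}, so {C} is not a superkey.
C --> G determines the non-prime attribute {G} from a non-superkey — 3NF is violated.
{B} is a proper subset of the key {A, B}, and {B}⁺ contains the non-prime attributes {D, G} — a partial dependency, so 2NF is violated.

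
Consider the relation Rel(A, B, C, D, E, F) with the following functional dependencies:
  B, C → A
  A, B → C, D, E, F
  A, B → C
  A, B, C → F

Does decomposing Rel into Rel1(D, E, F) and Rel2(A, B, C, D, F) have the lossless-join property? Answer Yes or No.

No

Rel1 ∩ Rel2 = {D, F}; its closure under F is {D, F}.
The closure covers neither Rel1 nor Rel2 entirely; the join is not lossless.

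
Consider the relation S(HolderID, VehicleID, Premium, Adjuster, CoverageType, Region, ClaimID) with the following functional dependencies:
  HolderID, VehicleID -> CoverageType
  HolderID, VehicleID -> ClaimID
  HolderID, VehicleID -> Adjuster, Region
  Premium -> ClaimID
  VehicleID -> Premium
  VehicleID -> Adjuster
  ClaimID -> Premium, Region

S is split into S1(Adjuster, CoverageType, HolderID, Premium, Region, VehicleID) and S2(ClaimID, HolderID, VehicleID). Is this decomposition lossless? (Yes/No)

Yes

The shared attributes are {HolderID, VehicleID} and {HolderID, VehicleID}⁺ = {Adjuster, ClaimID, CoverageType, HolderID, Premium, Region, VehicleID}.
S1 is contained in that closure, so S1 ∩ S2 -> S1 holds and the join is lossless.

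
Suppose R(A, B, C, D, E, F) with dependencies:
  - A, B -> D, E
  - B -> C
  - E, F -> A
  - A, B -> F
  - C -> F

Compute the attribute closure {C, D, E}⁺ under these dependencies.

Start with {C, D, E}.
C -> F applies; add {F} → now {C, D, E, F}.
E, F -> A applies; add {A} → now {A, C, D, E, F}.
No further FD applies.

{A, C, D, E, F}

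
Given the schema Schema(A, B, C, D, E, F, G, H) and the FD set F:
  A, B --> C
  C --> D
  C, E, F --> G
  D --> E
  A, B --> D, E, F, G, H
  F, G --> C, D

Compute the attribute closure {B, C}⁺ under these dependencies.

{B, C, D, E}

Start with {B, C}.
C --> D applies; add {D} → now {B, C, D}.
D --> E applies; add {E} → now {B, C, D, E}.
No further FD applies.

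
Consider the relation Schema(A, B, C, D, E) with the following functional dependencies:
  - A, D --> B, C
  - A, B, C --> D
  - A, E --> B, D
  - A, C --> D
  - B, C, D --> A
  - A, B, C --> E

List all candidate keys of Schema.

Closure of {A, C} is {A, B, C, D, E}, the whole schema; {A, C} is a candidate key.
Closure of {A, D} is {A, B, C, D, E}, the whole schema; {A, D} is a candidate key.
Closure of {A, E} is {A, B, C, D, E}, the whole schema; {A, E} is a candidate key.
Closure of {B, C, D} is {A, B, C, D, E}, the whole schema; {B, C, D} is a candidate key.
No proper subset of any of these is a key, and no other minimal superkey exists.

{A, C}, {A, D}, {A, E}, {B, C, D}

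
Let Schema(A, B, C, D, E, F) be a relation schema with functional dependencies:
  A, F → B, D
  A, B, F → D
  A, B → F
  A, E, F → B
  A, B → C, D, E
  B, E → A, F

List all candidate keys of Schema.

{A, B} is a candidate key since {A, B}⁺ = {A, B, C, D, E, F} covers every attribute.
{A, F} is a candidate key since {A, F}⁺ = {A, B, C, D, E, F} covers every attribute.
{B, E} is a candidate key since {B, E}⁺ = {A, B, C, D, E, F} covers every attribute.
No proper subset of any of these is a key, and no other minimal superkey exists.

{A, B}, {A, F}, {B, E}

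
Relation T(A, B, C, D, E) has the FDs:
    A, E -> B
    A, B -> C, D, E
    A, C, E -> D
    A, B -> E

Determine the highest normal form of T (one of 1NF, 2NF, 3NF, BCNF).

Candidate keys: {A, B}, {A, E}. Prime attributes: {A, B, E}.
Every FD has a superkey on the left, so the relation is in BCNF.

BCNF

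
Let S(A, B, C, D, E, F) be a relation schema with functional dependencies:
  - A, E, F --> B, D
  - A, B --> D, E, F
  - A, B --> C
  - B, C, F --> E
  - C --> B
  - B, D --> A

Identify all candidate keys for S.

{A, B} is a candidate key since {A, B}⁺ = {A, B, C, D, E, F} covers every attribute.
{A, C} is a candidate key since {A, C}⁺ = {A, B, C, D, E, F} covers every attribute.
{B, D} is a candidate key since {B, D}⁺ = {A, B, C, D, E, F} covers every attribute.
{C, D} is a candidate key since {C, D}⁺ = {A, B, C, D, E, F} covers every attribute.
{A, E, F} is a candidate key since {A, E, F}⁺ = {A, B, C, D, E, F} covers every attribute.
Any other superkey properly contains one of these, so there are no further candidate keys.

{A, B}, {A, C}, {A, E, F}, {B, D}, {C, D}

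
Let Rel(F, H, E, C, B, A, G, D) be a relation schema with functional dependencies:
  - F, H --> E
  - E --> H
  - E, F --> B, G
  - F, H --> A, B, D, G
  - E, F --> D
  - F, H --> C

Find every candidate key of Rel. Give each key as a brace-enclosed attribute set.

No FD produces {F}, so it must be in every candidate key.
{E, F}⁺ = {A, B, C, D, E, F, G, H}, which is every attribute, so {E, F} is a candidate key.
{F, H}⁺ = {A, B, C, D, E, F, G, H}, which is every attribute, so {F, H} is a candidate key.
No proper subset of any of these is a key, and no other minimal superkey exists.

{E, F}, {F, H}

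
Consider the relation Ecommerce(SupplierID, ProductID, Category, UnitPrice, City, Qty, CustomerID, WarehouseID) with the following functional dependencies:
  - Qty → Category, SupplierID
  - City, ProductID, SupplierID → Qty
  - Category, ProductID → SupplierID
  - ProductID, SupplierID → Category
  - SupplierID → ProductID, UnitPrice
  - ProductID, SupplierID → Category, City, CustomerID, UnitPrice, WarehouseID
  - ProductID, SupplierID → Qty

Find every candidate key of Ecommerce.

{Category, ProductID}, {Qty}, {SupplierID}

{Qty}⁺ = {Category, City, CustomerID, ProductID, Qty, SupplierID, UnitPrice, WarehouseID}, which is every attribute, so {Qty} is a candidate key.
{SupplierID}⁺ = {Category, City, CustomerID, ProductID, Qty, SupplierID, UnitPrice, WarehouseID}, which is every attribute, so {SupplierID} is a candidate key.
{Category, ProductID}⁺ = {Category, City, CustomerID, ProductID, Qty, SupplierID, UnitPrice, WarehouseID}, which is every attribute, so {Category, ProductID} is a candidate key.
Any other superkey properly contains one of these, so there are no further candidate keys.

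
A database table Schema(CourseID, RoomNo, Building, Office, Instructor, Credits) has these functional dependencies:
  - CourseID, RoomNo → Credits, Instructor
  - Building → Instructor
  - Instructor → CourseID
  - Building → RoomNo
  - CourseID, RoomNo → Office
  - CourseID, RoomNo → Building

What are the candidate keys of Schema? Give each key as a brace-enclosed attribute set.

{Building}⁺ = {Building, CourseID, Credits, Instructor, Office, RoomNo} — all of the relation — so {Building} is a candidate key.
{CourseID, RoomNo}⁺ = {Building, CourseID, Credits, Instructor, Office, RoomNo} — all of the relation — so {CourseID, RoomNo} is a candidate key.
{Instructor, RoomNo}⁺ = {Building, CourseID, Credits, Instructor, Office, RoomNo} — all of the relation — so {Instructor, RoomNo} is a candidate key.
These are minimal and exhaustive — every other superkey contains one of them.

{Building}, {CourseID, RoomNo}, {Instructor, RoomNo}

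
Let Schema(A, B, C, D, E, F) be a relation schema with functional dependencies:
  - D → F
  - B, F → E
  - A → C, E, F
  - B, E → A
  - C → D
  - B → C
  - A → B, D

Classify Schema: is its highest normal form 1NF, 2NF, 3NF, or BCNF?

Candidate keys: {A}, {B}. Prime attributes: {A, B}.
For D → F we have {D}⁺ = {D, F}; {D} is not a superkey, so BCNF fails.
D → F has non-prime {F} on the right and a non-superkey on the left, so 3NF fails.
All keys have size 1, which rules out partial dependencies — 2NF is satisfied.

2NF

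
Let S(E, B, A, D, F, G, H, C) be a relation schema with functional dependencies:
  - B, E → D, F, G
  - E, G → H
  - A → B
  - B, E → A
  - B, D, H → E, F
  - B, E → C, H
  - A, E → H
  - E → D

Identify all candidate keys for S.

{A, E} is a candidate key since {A, E}⁺ = {A, B, C, D, E, F, G, H} covers every attribute.
{B, E} is a candidate key since {B, E}⁺ = {A, B, C, D, E, F, G, H} covers every attribute.
{A, D, H} is a candidate key since {A, D, H}⁺ = {A, B, C, D, E, F, G, H} covers every attribute.
{B, D, H} is a candidate key since {B, D, H}⁺ = {A, B, C, D, E, F, G, H} covers every attribute.
No proper subset of any of these is a key, and no other minimal superkey exists.

{A, D, H}, {A, E}, {B, D, H}, {B, E}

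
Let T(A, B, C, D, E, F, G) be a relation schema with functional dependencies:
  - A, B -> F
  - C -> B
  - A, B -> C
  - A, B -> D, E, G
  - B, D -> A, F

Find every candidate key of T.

{A, B}, {A, C}, {B, D}, {C, D}

Closure of {A, B} is {A, B, C, D, E, F, G}, the whole schema; {A, B} is a candidate key.
Closure of {A, C} is {A, B, C, D, E, F, G}, the whole schema; {A, C} is a candidate key.
Closure of {B, D} is {A, B, C, D, E, F, G}, the whole schema; {B, D} is a candidate key.
Closure of {C, D} is {A, B, C, D, E, F, G}, the whole schema; {C, D} is a candidate key.
Any other superkey properly contains one of these, so there are no further candidate keys.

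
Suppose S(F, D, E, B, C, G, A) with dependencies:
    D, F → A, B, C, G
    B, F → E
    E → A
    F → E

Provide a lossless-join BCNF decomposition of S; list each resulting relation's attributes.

{A, E}; {B, C, D, F, G}; {E, F}

Candidate key of the original relation: {D, F}.
{A, B, C, D, E, F, G}: {B, F} determines {A, B, E, F} here but is not a superkey — split on B, F → A, E, giving {A, B, E, F} and {B, C, D, F, G}.
{A, B, E, F}: {E} determines {A, E} here but is not a superkey — split on E → A, giving {A, E} and {B, E, F}.
{A, E} has no BCNF violation.
{B, E, F}: {F} determines {E, F} here but is not a superkey — split on F → E, giving {E, F} and {B, F}.
{E, F} has no BCNF violation.
{B, F} has no BCNF violation.
{B, C, D, F, G} has no BCNF violation.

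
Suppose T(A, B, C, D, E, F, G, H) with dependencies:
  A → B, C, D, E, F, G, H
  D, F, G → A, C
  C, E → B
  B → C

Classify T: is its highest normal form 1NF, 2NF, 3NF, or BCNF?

Candidate keys: {A}, {D, F, G}. Prime attributes: {A, D, F, G}.
C, E → B breaks BCNF: {C, E}⁺ = {B, C, E}, so {C, E} is not a superkey.
C, E → B determines the non-prime attribute {B} from a non-superkey — 3NF is violated.
No proper subset of a key has a non-prime attribute in its closure, so there is no partial dependency; 2NF holds.

2NF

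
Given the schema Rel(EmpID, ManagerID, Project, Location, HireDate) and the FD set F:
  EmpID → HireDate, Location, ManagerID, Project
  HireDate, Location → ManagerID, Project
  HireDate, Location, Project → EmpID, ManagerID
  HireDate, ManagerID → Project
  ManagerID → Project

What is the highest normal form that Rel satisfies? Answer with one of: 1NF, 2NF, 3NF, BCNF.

Candidate keys: {EmpID}, {HireDate, Location}. Prime attributes: {EmpID, HireDate, Location}.
HireDate, ManagerID → Project: {HireDate, ManagerID}⁺ = {HireDate, ManagerID, Project}, which is not all of the attributes, so the left side is not a superkey — BCNF is violated.
Because {Project} is non-prime and the left side of HireDate, ManagerID → Project is not a superkey, the relation is not in 3NF.
No proper subset of a key has a non-prime attribute in its closure, so there is no partial dependency; 2NF holds.

2NF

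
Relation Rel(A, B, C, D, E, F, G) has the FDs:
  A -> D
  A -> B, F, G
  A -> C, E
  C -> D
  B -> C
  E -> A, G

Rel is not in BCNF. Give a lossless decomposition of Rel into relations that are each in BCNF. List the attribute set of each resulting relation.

{A, B, E, F, G}; {B, C}; {C, D}

Candidate keys of the original relation: {A}, {E}.
Within {A, B, C, D, E, F, G}: {C}⁺ ∩ {A, B, C, D, E, F, G} = {C, D}, not the whole set, so C -> D violates BCNF; decompose into {C, D} and {A, B, C, E, F, G}.
{C, D} has no BCNF violation.
Within {A, B, C, E, F, G}: {B}⁺ ∩ {A, B, C, E, F, G} = {B, C}, not the whole set, so B -> C violates BCNF; decompose into {B, C} and {A, B, E, F, G}.
{B, C} has no BCNF violation.
{A, B, E, F, G} has no BCNF violation.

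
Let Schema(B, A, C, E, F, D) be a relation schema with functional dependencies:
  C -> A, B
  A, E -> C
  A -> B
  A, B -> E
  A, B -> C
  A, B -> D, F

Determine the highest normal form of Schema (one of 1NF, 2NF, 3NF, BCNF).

BCNF

Candidate keys: {A}, {C}. Prime attributes: {A, C}.
The left-hand side of every FD is a superkey, so BCNF is satisfied.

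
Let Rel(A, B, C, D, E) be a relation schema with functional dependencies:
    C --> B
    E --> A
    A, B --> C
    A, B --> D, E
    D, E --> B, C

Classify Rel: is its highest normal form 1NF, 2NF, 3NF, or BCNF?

Candidate keys: {A, B}, {A, C}, {B, E}, {C, E}, {D, E}. Prime attributes: {A, B, C, D, E}.
C --> B breaks BCNF: {C}⁺ = {B, C}, so {C} is not a superkey.
But every attribute on its right side ({B}) is prime, and the same holds for every other non-superkey FD, so 3NF still holds.

3NF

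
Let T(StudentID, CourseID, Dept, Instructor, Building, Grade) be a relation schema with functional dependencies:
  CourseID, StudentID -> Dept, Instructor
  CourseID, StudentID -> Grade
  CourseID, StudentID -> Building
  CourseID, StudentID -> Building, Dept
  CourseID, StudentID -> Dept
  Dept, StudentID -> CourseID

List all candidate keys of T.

{CourseID, StudentID}, {Dept, StudentID}

No FD produces {StudentID}, so it must be in every candidate key.
{CourseID, StudentID} is a candidate key since {CourseID, StudentID}⁺ = {Building, CourseID, Dept, Grade, Instructor, StudentID} covers every attribute.
{Dept, StudentID} is a candidate key since {Dept, StudentID}⁺ = {Building, CourseID, Dept, Grade, Instructor, StudentID} covers every attribute.
No proper subset of any of these is a key, and no other minimal superkey exists.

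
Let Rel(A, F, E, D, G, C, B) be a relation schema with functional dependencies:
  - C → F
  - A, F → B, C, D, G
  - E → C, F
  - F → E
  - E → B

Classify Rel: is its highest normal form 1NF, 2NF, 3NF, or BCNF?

Candidate keys: {A, C}, {A, E}, {A, F}. Prime attributes: {A, C, E, F}.
C → F: {C}⁺ = {B, C, E, F}, which is not all of the attributes, so the left side is not a superkey — BCNF is violated.
E → B has non-prime {B} on the right and a non-superkey on the left, so 3NF fails.
{C} is a proper subset of the key {A, C}, and {C}⁺ contains the non-prime attribute {B} — a partial dependency, so 2NF is violated.

1NF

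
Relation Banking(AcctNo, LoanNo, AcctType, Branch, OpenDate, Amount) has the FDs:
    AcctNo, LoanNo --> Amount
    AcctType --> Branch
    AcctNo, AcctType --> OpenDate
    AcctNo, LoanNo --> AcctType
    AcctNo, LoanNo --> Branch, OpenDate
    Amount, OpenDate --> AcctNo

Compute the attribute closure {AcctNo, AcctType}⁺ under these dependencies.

{AcctNo, AcctType, Branch, OpenDate}

Start with {AcctNo, AcctType}.
AcctType --> Branch applies; add {Branch} → now {AcctNo, AcctType, Branch}.
AcctNo, AcctType --> OpenDate applies; add {OpenDate} → now {AcctNo, AcctType, Branch, OpenDate}.
No further FD applies.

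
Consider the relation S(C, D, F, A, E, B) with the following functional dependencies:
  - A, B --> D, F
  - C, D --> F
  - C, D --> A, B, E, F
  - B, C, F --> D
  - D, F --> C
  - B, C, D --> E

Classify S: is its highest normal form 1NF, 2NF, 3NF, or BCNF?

Candidate keys: {A, B}, {B, C, F}, {C, D}, {D, F}. Prime attributes: {A, B, C, D, F}.
The left-hand side of every FD is a superkey, so BCNF is satisfied.

BCNF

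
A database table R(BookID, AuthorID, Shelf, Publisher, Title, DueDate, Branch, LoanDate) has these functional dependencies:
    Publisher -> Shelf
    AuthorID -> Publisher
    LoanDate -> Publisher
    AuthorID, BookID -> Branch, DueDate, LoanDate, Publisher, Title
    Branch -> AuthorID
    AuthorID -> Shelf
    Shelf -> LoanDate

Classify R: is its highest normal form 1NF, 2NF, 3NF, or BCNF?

Candidate keys: {AuthorID, BookID}, {BookID, Branch}. Prime attributes: {AuthorID, BookID, Branch}.
Publisher -> Shelf breaks BCNF: {Publisher}⁺ = {LoanDate, Publisher, Shelf}, so {Publisher} is not a superkey.
Publisher -> Shelf determines the non-prime attribute {Shelf} from a non-superkey — 3NF is violated.
Since {AuthorID} ⊂ {AuthorID, BookID} and {AuthorID}⁺ ⊇ {LoanDate, Publisher, Shelf} with {LoanDate, Publisher, Shelf} non-prime, there is a partial dependency; 2NF fails.

1NF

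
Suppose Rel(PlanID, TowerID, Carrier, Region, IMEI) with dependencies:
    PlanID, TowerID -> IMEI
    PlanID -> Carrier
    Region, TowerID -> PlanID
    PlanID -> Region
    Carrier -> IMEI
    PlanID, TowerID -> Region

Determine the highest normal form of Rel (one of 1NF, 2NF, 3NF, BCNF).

Candidate keys: {PlanID, TowerID}, {Region, TowerID}. Prime attributes: {PlanID, Region, TowerID}.
PlanID -> Carrier breaks BCNF: {PlanID}⁺ = {Carrier, IMEI, PlanID, Region}, so {PlanID} is not a superkey.
Because {Carrier} is non-prime and the left side of PlanID -> Carrier is not a superkey, the relation is not in 3NF.
Since {PlanID} ⊂ {PlanID, TowerID} and {PlanID}⁺ ⊇ {Carrier, IMEI} with {Carrier, IMEI} non-prime, there is a partial dependency; 2NF fails.

1NF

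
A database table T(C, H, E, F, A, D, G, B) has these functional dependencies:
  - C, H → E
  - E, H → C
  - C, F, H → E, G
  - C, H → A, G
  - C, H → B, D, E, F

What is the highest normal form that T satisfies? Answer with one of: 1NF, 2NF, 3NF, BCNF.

BCNF

Candidate keys: {C, H}, {E, H}. Prime attributes: {C, E, H}.
Every FD has a superkey on the left, so the relation is in BCNF.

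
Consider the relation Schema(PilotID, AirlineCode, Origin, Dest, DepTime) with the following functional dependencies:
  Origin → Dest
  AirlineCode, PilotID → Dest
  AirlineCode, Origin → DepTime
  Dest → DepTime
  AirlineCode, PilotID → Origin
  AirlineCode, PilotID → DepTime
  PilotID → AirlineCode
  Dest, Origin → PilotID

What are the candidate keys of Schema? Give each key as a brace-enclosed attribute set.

{Origin}⁺ = {AirlineCode, DepTime, Dest, Origin, PilotID} — all of the relation — so {Origin} is a candidate key.
{PilotID}⁺ = {AirlineCode, DepTime, Dest, Origin, PilotID} — all of the relation — so {PilotID} is a candidate key.
Any other superkey properly contains one of these, so there are no further candidate keys.

{Origin}, {PilotID}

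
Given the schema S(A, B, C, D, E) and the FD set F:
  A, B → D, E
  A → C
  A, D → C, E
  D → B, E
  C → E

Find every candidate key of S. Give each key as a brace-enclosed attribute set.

{A, B}, {A, D}

{A} never appears on the right of any FD, so every key must include it.
{A, B} is a candidate key since {A, B}⁺ = {A, B, C, D, E} covers every attribute.
{A, D} is a candidate key since {A, D}⁺ = {A, B, C, D, E} covers every attribute.
No proper subset of any of these is a key, and no other minimal superkey exists.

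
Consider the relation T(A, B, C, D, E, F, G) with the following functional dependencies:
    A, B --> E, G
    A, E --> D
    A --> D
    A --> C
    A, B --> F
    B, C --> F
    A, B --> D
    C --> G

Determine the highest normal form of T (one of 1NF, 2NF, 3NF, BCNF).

1NF

Candidate key: {A, B}. Prime attributes: {A, B}.
For A, E --> D we have {A, E}⁺ = {A, C, D, E, G}; {A, E} is not a superkey, so BCNF fails.
A, E --> D has non-prime {D} on the right and a non-superkey on the left, so 3NF fails.
The proper key subset {A} of {A, B} determines non-prime {C, D, G}, so the relation is not even in 2NF.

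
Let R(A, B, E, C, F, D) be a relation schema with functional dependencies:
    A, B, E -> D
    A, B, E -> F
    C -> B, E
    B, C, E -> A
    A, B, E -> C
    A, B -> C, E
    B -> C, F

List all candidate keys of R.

Closure of {B} is {A, B, C, D, E, F}, the whole schema; {B} is a candidate key.
Closure of {C} is {A, B, C, D, E, F}, the whole schema; {C} is a candidate key.
No proper subset of any of these is a key, and no other minimal superkey exists.

{B}, {C}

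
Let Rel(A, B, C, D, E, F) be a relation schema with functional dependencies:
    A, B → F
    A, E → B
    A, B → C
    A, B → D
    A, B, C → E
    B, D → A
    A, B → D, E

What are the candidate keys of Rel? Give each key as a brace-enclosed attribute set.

{A, B} is a candidate key since {A, B}⁺ = {A, B, C, D, E, F} covers every attribute.
{A, E} is a candidate key since {A, E}⁺ = {A, B, C, D, E, F} covers every attribute.
{B, D} is a candidate key since {B, D}⁺ = {A, B, C, D, E, F} covers every attribute.
Any other superkey properly contains one of these, so there are no further candidate keys.

{A, B}, {A, E}, {B, D}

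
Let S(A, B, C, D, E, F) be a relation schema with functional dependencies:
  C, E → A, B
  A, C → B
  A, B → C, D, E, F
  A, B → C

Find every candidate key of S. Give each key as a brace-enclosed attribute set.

{A, B}, {A, C}, {C, E}

{A, B} is a candidate key since {A, B}⁺ = {A, B, C, D, E, F} covers every attribute.
{A, C} is a candidate key since {A, C}⁺ = {A, B, C, D, E, F} covers every attribute.
{C, E} is a candidate key since {C, E}⁺ = {A, B, C, D, E, F} covers every attribute.
No proper subset of any of these is a key, and no other minimal superkey exists.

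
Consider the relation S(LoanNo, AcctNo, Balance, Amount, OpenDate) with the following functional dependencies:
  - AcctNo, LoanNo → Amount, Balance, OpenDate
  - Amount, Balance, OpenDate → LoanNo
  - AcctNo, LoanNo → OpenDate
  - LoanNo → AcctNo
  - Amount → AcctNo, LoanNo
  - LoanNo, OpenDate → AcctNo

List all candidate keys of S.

{Amount}, {LoanNo}

Closure of {Amount} is {AcctNo, Amount, Balance, LoanNo, OpenDate}, the whole schema; {Amount} is a candidate key.
Closure of {LoanNo} is {AcctNo, Amount, Balance, LoanNo, OpenDate}, the whole schema; {LoanNo} is a candidate key.
Any other superkey properly contains one of these, so there are no further candidate keys.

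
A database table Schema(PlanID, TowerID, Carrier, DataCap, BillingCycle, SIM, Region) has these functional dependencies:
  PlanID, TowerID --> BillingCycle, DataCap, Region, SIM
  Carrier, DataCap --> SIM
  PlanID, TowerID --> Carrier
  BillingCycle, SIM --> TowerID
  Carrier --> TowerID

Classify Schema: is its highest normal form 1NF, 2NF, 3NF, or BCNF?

3NF

Candidate keys: {BillingCycle, PlanID, SIM}, {Carrier, PlanID}, {PlanID, TowerID}. Prime attributes: {BillingCycle, Carrier, PlanID, SIM, TowerID}.
Carrier, DataCap --> SIM breaks BCNF: {Carrier, DataCap}⁺ = {Carrier, DataCap, SIM, TowerID}, so {Carrier, DataCap} is not a superkey.
Since {SIM} ⊆ prime attributes and every other non-superkey FD also has a prime right side, the schema is in 3NF.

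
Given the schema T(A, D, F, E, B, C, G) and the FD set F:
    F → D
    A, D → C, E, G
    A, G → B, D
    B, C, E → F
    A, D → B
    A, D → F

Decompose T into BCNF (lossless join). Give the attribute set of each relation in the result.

{A, B, C, E, G}; {B, C, E, F}; {D, F}

Candidate keys of the original relation: {A, B, C, E}, {A, D}, {A, F}, {A, G}.
Within {A, B, C, D, E, F, G}: {F}⁺ ∩ {A, B, C, D, E, F, G} = {D, F}, not the whole set, so F → D violates BCNF; decompose into {D, F} and {A, B, C, E, F, G}.
{D, F} is in BCNF.
Within {A, B, C, E, F, G}: {B, C, E}⁺ ∩ {A, B, C, E, F, G} = {B, C, E, F}, not the whole set, so B, C, E → F violates BCNF; decompose into {B, C, E, F} and {A, B, C, E, G}.
{B, C, E, F} is in BCNF.
{A, B, C, E, G} is in BCNF.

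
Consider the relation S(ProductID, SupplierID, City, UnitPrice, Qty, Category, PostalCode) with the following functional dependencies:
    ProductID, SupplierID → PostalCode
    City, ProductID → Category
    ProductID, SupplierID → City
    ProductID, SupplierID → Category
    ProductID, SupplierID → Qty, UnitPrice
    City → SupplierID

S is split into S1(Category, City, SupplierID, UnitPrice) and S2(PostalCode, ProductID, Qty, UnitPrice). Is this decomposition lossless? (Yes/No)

No

The shared attributes are {UnitPrice} and {UnitPrice}⁺ = {UnitPrice}.
Neither S1 nor S2 is contained in that closure, so the decomposition is lossy.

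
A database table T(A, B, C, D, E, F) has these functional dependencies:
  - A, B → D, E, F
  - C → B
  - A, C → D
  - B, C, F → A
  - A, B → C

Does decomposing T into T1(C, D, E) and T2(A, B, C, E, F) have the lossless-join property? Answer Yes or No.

Common attributes: {C, E}; their closure is {B, C, E}.
Neither T1 nor T2 is contained in that closure, so the decomposition is lossy.

No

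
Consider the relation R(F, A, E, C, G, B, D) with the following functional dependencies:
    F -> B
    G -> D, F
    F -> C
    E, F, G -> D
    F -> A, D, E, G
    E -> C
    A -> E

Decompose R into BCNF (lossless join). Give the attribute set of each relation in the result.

{A, B, D, F, G}; {A, E}; {C, E}

Candidate keys of the original relation: {F}, {G}.
{A, B, C, D, E, F, G}: {E} determines {C, E} here but is not a superkey — split on E -> C, giving {C, E} and {A, B, D, E, F, G}.
{C, E} has no BCNF violation.
{A, B, D, E, F, G}: {A} determines {A, E} here but is not a superkey — split on A -> E, giving {A, E} and {A, B, D, F, G}.
{A, E} has no BCNF violation.
{A, B, D, F, G} has no BCNF violation.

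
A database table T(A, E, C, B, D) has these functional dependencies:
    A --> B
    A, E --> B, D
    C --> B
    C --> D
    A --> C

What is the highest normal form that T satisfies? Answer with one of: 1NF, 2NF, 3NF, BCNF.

Candidate key: {A, E}. Prime attributes: {A, E}.
For A --> B we have {A}⁺ = {A, B, C, D}; {A} is not a superkey, so BCNF fails.
A --> B determines the non-prime attribute {B} from a non-superkey — 3NF is violated.
The proper key subset {A} of {A, E} determines non-prime {B, C, D}, so the relation is not even in 2NF.

1NF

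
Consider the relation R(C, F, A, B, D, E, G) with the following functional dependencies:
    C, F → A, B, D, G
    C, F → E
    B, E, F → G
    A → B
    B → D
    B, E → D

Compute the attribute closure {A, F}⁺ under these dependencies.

Start with {A, F}.
A → B applies; add {B} → now {A, B, F}.
B → D applies; add {D} → now {A, B, D, F}.
No further FD applies.

{A, B, D, F}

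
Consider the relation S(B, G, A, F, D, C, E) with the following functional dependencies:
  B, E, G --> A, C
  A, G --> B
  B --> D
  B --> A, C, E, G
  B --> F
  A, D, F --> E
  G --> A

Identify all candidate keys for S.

{B}⁺ = {A, B, C, D, E, F, G} — all of the relation — so {B} is a candidate key.
{G}⁺ = {A, B, C, D, E, F, G} — all of the relation — so {G} is a candidate key.
Any other superkey properly contains one of these, so there are no further candidate keys.

{B}, {G}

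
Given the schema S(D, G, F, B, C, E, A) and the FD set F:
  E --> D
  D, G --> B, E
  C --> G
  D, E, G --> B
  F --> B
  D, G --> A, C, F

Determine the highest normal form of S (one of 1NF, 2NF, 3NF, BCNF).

Candidate keys: {C, D}, {C, E}, {D, G}, {E, G}. Prime attributes: {C, D, E, G}.
E --> D breaks BCNF: {E}⁺ = {D, E}, so {E} is not a superkey.
F --> B has non-prime {B} on the right and a non-superkey on the left, so 3NF fails.
No proper subset of a key has a non-prime attribute in its closure, so there is no partial dependency; 2NF holds.

2NF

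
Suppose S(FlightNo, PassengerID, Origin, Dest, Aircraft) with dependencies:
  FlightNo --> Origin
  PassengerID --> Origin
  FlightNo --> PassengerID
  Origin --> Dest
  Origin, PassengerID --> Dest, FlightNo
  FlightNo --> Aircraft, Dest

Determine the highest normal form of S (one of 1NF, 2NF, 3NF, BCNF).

Candidate keys: {FlightNo}, {PassengerID}. Prime attributes: {FlightNo, PassengerID}.
Origin --> Dest: {Origin}⁺ = {Dest, Origin}, which is not all of the attributes, so the left side is not a superkey — BCNF is violated.
Because {Dest} is non-prime and the left side of Origin --> Dest is not a superkey, the relation is not in 3NF.
Every candidate key is a single attribute, so no partial dependency is possible; 2NF holds.

2NF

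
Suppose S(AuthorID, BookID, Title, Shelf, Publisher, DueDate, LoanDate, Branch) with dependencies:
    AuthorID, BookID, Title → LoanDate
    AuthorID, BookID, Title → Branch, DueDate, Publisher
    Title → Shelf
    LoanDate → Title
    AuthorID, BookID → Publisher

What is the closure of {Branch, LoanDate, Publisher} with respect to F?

{Branch, LoanDate, Publisher, Shelf, Title}

Start with {Branch, LoanDate, Publisher}.
LoanDate → Title applies; add {Title} → now {Branch, LoanDate, Publisher, Title}.
Title → Shelf applies; add {Shelf} → now {Branch, LoanDate, Publisher, Shelf, Title}.
No further FD applies.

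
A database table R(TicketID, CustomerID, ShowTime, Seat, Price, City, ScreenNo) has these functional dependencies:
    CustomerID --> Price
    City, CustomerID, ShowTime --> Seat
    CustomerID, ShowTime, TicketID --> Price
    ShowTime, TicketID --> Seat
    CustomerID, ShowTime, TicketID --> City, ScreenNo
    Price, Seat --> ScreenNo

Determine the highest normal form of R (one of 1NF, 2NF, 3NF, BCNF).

Candidate key: {CustomerID, ShowTime, TicketID}. Prime attributes: {CustomerID, ShowTime, TicketID}.
CustomerID --> Price: {CustomerID}⁺ = {CustomerID, Price}, which is not all of the attributes, so the left side is not a superkey — BCNF is violated.
CustomerID --> Price determines the non-prime attribute {Price} from a non-superkey — 3NF is violated.
{CustomerID} is a proper subset of the key {CustomerID, ShowTime, TicketID}, and {CustomerID}⁺ contains the non-prime attribute {Price} — a partial dependency, so 2NF is violated.

1NF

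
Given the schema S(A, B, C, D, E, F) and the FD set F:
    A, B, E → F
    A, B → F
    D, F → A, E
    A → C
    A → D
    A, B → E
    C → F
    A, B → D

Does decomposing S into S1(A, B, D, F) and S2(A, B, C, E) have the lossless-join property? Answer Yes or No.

Yes

S1 ∩ S2 = {A, B}; its closure under F is {A, B, C, D, E, F}.
S1 is contained in that closure, so S1 ∩ S2 → S1 holds and the join is lossless.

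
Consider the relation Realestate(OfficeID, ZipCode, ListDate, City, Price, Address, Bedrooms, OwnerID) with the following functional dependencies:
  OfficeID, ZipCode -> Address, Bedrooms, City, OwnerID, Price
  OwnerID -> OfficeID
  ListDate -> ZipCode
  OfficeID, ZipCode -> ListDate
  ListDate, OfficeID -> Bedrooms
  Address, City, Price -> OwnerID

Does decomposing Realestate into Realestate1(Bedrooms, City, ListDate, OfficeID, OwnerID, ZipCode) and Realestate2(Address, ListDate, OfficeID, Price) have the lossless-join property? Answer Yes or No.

Realestate1 ∩ Realestate2 = {ListDate, OfficeID}; its closure under F is {Address, Bedrooms, City, ListDate, OfficeID, OwnerID, Price, ZipCode}.
Realestate1 is contained in that closure, so Realestate1 ∩ Realestate2 -> Realestate1 holds and the join is lossless.

Yes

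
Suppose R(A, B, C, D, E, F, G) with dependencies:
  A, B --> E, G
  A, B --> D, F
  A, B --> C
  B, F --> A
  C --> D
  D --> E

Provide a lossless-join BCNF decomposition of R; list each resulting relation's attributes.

{A, B, C, F, G}; {C, D}; {D, E}

Candidate keys of the original relation: {A, B}, {B, F}.
In {A, B, C, D, E, F, G}, {C} is not a superkey ({C}⁺ restricted to this set is {C, D, E}), so split on C --> D, E into {C, D, E} and {A, B, C, F, G}.
In {C, D, E}, {D} is not a superkey ({D}⁺ restricted to this set is {D, E}), so split on D --> E into {D, E} and {C, D}.
{D, E}: every determinant is a superkey — BCNF.
{C, D}: every determinant is a superkey — BCNF.
{A, B, C, F, G}: every determinant is a superkey — BCNF.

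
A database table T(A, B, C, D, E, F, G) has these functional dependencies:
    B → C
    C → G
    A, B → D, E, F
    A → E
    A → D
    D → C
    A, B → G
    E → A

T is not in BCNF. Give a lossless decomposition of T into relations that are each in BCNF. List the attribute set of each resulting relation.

{A, B, F}; {A, D, E}; {B, C}; {C, G}

Candidate keys of the original relation: {A, B}, {B, E}.
{A, B, C, D, E, F, G}: {B} determines {B, C, G} here but is not a superkey — split on B → C, G, giving {B, C, G} and {A, B, D, E, F}.
{B, C, G}: {C} determines {C, G} here but is not a superkey — split on C → G, giving {C, G} and {B, C}.
{C, G} has no BCNF violation.
{B, C} has no BCNF violation.
{A, B, D, E, F}: {A} determines {A, D, E} here but is not a superkey — split on A → D, E, giving {A, D, E} and {A, B, F}.
{A, D, E} has no BCNF violation.
{A, B, F} has no BCNF violation.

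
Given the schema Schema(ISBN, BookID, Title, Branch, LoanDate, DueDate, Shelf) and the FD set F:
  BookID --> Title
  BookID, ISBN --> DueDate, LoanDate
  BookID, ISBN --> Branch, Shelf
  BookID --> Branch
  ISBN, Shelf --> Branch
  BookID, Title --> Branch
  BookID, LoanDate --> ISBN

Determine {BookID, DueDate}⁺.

Start with {BookID, DueDate}.
BookID --> Title applies; add {Title} → now {BookID, DueDate, Title}.
BookID --> Branch applies; add {Branch} → now {BookID, Branch, DueDate, Title}.
No further FD applies.

{BookID, Branch, DueDate, Title}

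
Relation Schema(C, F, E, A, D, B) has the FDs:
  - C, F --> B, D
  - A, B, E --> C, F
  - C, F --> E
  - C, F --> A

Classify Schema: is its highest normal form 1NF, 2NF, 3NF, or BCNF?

BCNF

Candidate keys: {A, B, E}, {C, F}. Prime attributes: {A, B, C, E, F}.
Every FD has a superkey on the left, so the relation is in BCNF.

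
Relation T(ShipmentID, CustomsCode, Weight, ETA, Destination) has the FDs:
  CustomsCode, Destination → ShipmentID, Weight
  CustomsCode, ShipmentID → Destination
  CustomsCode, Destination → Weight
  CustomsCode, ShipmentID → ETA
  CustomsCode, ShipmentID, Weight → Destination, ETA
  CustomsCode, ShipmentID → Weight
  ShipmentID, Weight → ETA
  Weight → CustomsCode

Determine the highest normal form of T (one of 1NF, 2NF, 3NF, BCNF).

3NF

Candidate keys: {CustomsCode, Destination}, {CustomsCode, ShipmentID}, {Destination, Weight}, {ShipmentID, Weight}. Prime attributes: {CustomsCode, Destination, ShipmentID, Weight}.
Weight → CustomsCode breaks BCNF: {Weight}⁺ = {CustomsCode, Weight}, so {Weight} is not a superkey.
Since {CustomsCode} ⊆ prime attributes and every other non-superkey FD also has a prime right side, the schema is in 3NF.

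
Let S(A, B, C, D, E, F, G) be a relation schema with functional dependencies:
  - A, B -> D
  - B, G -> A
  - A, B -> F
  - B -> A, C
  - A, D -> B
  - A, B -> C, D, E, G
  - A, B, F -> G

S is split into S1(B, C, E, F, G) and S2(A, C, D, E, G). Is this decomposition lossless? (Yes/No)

No

S1 ∩ S2 = {C, E, G}; its closure under F is {C, E, G}.
S1 ⊄ {C, E, G} and S2 ⊄ {C, E, G}, so the split is lossy.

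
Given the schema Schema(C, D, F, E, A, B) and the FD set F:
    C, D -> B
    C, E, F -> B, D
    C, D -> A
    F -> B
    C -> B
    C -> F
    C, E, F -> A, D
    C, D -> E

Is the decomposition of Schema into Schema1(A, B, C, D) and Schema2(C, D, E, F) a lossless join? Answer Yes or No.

Yes

Schema1 ∩ Schema2 = {C, D}; its closure under F is {A, B, C, D, E, F}.
This includes all of Schema1, so the common attributes are a superkey of Schema1 — the join is lossless.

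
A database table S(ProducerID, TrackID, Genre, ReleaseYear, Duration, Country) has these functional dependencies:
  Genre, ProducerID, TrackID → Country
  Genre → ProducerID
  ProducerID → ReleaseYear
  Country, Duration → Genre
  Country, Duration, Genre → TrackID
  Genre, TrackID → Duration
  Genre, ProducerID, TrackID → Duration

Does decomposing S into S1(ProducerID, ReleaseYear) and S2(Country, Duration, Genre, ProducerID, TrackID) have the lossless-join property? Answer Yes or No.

S1 ∩ S2 = {ProducerID}; its closure under F is {ProducerID, ReleaseYear}.
S1 is contained in that closure, so S1 ∩ S2 → S1 holds and the join is lossless.

Yes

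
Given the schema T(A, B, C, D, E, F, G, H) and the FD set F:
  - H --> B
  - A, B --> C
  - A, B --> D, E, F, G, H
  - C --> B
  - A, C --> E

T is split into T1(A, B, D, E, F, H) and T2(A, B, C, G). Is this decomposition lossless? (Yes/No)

Common attributes: {A, B}; their closure is {A, B, C, D, E, F, G, H}.
This includes all of T1, so the common attributes are a superkey of T1 — the join is lossless.

Yes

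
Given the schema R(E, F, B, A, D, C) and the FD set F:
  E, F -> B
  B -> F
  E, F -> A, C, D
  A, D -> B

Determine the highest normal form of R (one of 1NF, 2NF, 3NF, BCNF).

Candidate keys: {A, D, E}, {B, E}, {E, F}. Prime attributes: {A, B, D, E, F}.
B -> F: {B}⁺ = {B, F}, which is not all of the attributes, so the left side is not a superkey — BCNF is violated.
Its right-hand attributes {F} are all prime, as are those of every other non-superkey FD — the relation is in 3NF.

3NF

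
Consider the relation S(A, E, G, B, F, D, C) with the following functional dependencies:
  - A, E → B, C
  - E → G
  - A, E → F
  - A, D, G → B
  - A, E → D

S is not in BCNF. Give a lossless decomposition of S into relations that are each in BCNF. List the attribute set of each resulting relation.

Candidate key of the original relation: {A, E}.
Within {A, B, C, D, E, F, G}: {E}⁺ ∩ {A, B, C, D, E, F, G} = {E, G}, not the whole set, so E → G violates BCNF; decompose into {E, G} and {A, B, C, D, E, F}.
{E, G} has no BCNF violation.
{A, B, C, D, E, F} has no BCNF violation.

{A, B, C, D, E, F}; {E, G}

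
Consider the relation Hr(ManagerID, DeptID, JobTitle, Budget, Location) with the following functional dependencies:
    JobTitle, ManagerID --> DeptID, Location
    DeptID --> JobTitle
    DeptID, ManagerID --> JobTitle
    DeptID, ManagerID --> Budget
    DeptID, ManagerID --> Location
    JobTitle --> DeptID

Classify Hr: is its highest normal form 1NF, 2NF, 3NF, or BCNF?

Candidate keys: {DeptID, ManagerID}, {JobTitle, ManagerID}. Prime attributes: {DeptID, JobTitle, ManagerID}.
DeptID --> JobTitle breaks BCNF: {DeptID}⁺ = {DeptID, JobTitle}, so {DeptID} is not a superkey.
But every attribute on its right side ({JobTitle}) is prime, and the same holds for every other non-superkey FD, so 3NF still holds.

3NF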